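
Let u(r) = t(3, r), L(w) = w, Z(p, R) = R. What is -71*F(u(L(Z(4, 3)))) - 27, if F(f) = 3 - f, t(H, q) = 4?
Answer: 44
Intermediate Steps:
u(r) = 4
-71*F(u(L(Z(4, 3)))) - 27 = -71*(3 - 1*4) - 27 = -71*(3 - 4) - 27 = -71*(-1) - 27 = 71 - 27 = 44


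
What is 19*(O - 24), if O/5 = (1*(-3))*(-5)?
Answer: 969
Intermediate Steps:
O = 75 (O = 5*((1*(-3))*(-5)) = 5*(-3*(-5)) = 5*15 = 75)
19*(O - 24) = 19*(75 - 24) = 19*51 = 969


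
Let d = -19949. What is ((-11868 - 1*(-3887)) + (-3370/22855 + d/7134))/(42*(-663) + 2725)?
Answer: 260352526429/819183601194 ≈ 0.31782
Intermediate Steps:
((-11868 - 1*(-3887)) + (-3370/22855 + d/7134))/(42*(-663) + 2725) = ((-11868 - 1*(-3887)) + (-3370/22855 - 19949/7134))/(42*(-663) + 2725) = ((-11868 + 3887) + (-3370*1/22855 - 19949*1/7134))/(-27846 + 2725) = (-7981 + (-674/4571 - 19949/7134))/(-25121) = (-7981 - 95995195/32609514)*(-1/25121) = -260352526429/32609514*(-1/25121) = 260352526429/819183601194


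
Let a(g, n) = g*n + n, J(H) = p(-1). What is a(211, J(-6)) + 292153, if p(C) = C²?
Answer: 292365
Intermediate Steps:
J(H) = 1 (J(H) = (-1)² = 1)
a(g, n) = n + g*n
a(211, J(-6)) + 292153 = 1*(1 + 211) + 292153 = 1*212 + 292153 = 212 + 292153 = 292365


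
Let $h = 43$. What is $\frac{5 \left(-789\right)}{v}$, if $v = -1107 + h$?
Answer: $\frac{3945}{1064} \approx 3.7077$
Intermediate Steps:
$v = -1064$ ($v = -1107 + 43 = -1064$)
$\frac{5 \left(-789\right)}{v} = \frac{5 \left(-789\right)}{-1064} = \left(-3945\right) \left(- \frac{1}{1064}\right) = \frac{3945}{1064}$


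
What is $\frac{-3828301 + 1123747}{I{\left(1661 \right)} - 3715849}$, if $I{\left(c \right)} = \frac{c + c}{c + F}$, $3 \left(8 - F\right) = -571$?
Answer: $\frac{3771500553}{5181748939} \approx 0.72784$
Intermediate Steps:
$F = \frac{595}{3}$ ($F = 8 - - \frac{571}{3} = 8 + \frac{571}{3} = \frac{595}{3} \approx 198.33$)
$I{\left(c \right)} = \frac{2 c}{\frac{595}{3} + c}$ ($I{\left(c \right)} = \frac{c + c}{c + \frac{595}{3}} = \frac{2 c}{\frac{595}{3} + c}$)
$\frac{-3828301 + 1123747}{I{\left(1661 \right)} - 3715849} = \frac{-3828301 + 1123747}{6 \cdot 1661 \frac{1}{595 + 3 \cdot 1661} - 3715849} = - \frac{2704554}{6 \cdot 1661 \frac{1}{595 + 4983} - 3715849} = - \frac{2704554}{6 \cdot 1661 \cdot \frac{1}{5578} - 3715849} = - \frac{2704554}{\frac{4983}{2789} - 3715849} = - \frac{2704554}{- \frac{10363497878}{2789}} = \left(-2704554\right) \left(- \frac{2789}{10363497878}\right) = \frac{3771500553}{5181748939}$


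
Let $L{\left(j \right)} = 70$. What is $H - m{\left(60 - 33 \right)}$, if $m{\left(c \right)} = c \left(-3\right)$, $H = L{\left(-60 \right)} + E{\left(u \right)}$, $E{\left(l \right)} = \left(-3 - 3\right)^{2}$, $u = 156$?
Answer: $187$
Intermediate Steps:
$E{\left(l \right)} = 36$ ($E{\left(l \right)} = \left(-6\right)^{2} = 36$)
$H = 106$ ($H = 70 + 36 = 106$)
$m{\left(c \right)} = - 3 c$
$H - m{\left(60 - 33 \right)} = 106 - - 3 \left(60 - 33\right) = 106 - \left(-3\right) 27 = 106 - -81 = 106 + 81 = 187$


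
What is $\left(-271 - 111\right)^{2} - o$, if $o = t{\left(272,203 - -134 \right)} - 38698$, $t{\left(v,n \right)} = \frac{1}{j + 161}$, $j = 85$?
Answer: $\frac{45417011}{246} \approx 1.8462 \cdot 10^{5}$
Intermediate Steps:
$t{\left(v,n \right)} = \frac{1}{246}$ ($t{\left(v,n \right)} = \frac{1}{85 + 161} = \frac{1}{246}$)
$o = - \frac{9519707}{246}$ ($o = \frac{1}{246} - 38698 = - \frac{9519707}{246} \approx -38698.0$)
$\left(-271 - 111\right)^{2} - o = \left(-271 - 111\right)^{2} - - \frac{9519707}{246} = \left(-382\right)^{2} + \frac{9519707}{246} = 145924 + \frac{9519707}{246} = \frac{45417011}{246}$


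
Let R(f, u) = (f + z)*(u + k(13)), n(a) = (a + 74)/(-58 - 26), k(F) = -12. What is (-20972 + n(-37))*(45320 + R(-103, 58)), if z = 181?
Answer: -21540122495/21 ≈ -1.0257e+9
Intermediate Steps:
n(a) = -37/42 - a/84 (n(a) = (74 + a)/(-84) = (74 + a)*(-1/84) = -37/42 - a/84)
R(f, u) = (-12 + u)*(181 + f) (R(f, u) = (f + 181)*(u - 12) = (181 + f)*(-12 + u) = (-12 + u)*(181 + f))
(-20972 + n(-37))*(45320 + R(-103, 58)) = (-20972 + (-37/42 - 1/84*(-37)))*(45320 + (-2172 - 12*(-103) + 181*58 - 103*58)) = (-20972 + (-37/42 + 37/84))*(45320 + (-2172 + 1236 + 10498 - 5974)) = (-20972 - 37/84)*(45320 + 3588) = -1761685/84*48908 = -21540122495/21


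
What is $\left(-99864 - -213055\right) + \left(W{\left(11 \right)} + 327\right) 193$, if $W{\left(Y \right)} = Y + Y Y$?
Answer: $201778$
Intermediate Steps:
$W{\left(Y \right)} = Y + Y^{2}$
$\left(-99864 - -213055\right) + \left(W{\left(11 \right)} + 327\right) 193 = \left(-99864 - -213055\right) + \left(11 \left(1 + 11\right) + 327\right) 193 = \left(-99864 + 213055\right) + \left(11 \cdot 12 + 327\right) 193 = 113191 + \left(132 + 327\right) 193 = 113191 + 459 \cdot 193 = 113191 + 88587 = 201778$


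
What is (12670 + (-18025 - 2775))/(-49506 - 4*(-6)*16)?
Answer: 1355/8187 ≈ 0.16551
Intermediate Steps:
(12670 + (-18025 - 2775))/(-49506 - 4*(-6)*16) = (12670 - 20800)/(-49506 + 24*16) = -8130/(-49506 + 384) = -8130/(-49122) = -8130*(-1/49122) = 1355/8187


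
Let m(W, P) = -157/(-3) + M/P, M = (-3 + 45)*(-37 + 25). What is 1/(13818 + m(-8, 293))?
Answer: 879/12190511 ≈ 7.2105e-5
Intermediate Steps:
M = -504 (M = 42*(-12) = -504)
m(W, P) = 157/3 - 504/P (m(W, P) = -157/(-3) - 504/P = -157*(-⅓) - 504/P = 157/3 - 504/P)
1/(13818 + m(-8, 293)) = 1/(13818 + (157/3 - 504/293)) = 1/(13818 + 44489/879) = 1/(12190511/879) = 879/12190511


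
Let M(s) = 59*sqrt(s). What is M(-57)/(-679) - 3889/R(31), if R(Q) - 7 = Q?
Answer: -3889/38 - 59*I*sqrt(57)/679 ≈ -102.34 - 0.65602*I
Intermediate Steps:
R(Q) = 7 + Q
M(-57)/(-679) - 3889/R(31) = (59*sqrt(-57))/(-679) - 3889/(7 + 31) = (59*(I*sqrt(57)))*(-1/679) - 3889/38 = (59*I*sqrt(57))*(-1/679) - 3889*1/38 = -59*I*sqrt(57)/679 - 3889/38 = -3889/38 - 59*I*sqrt(57)/679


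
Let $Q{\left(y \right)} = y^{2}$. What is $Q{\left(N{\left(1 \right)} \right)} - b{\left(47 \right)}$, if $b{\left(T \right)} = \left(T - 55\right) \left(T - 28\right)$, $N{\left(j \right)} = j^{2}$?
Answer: $153$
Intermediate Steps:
$b{\left(T \right)} = \left(-55 + T\right) \left(-28 + T\right)$
$Q{\left(N{\left(1 \right)} \right)} - b{\left(47 \right)} = \left(1^{2}\right)^{2} - \left(1540 + 47^{2} - 3901\right) = 1^{2} - \left(1540 + 2209 - 3901\right) = 1 - -152 = 1 + 152 = 153$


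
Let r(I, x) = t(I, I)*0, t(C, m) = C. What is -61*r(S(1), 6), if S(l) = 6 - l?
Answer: 0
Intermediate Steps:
r(I, x) = 0 (r(I, x) = I*0 = 0)
-61*r(S(1), 6) = -61*0 = 0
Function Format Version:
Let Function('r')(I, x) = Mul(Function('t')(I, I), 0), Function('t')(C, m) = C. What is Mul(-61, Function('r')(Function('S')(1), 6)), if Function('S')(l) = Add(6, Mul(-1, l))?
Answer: 0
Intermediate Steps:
Function('r')(I, x) = 0 (Function('r')(I, x) = Mul(I, 0) = 0)
Mul(-61, Function('r')(Function('S')(1), 6)) = Mul(-61, 0) = 0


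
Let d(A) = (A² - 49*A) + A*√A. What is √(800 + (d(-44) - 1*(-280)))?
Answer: 2*√(1293 - 22*I*√11) ≈ 71.945 - 2.0284*I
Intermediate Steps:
d(A) = A² + A^(3/2) - 49*A (d(A) = (A² - 49*A) + A^(3/2) = A² + A^(3/2) - 49*A)
√(800 + (d(-44) - 1*(-280))) = √(800 + (((-44)² + (-44)^(3/2) - 49*(-44)) - 1*(-280))) = √(800 + ((1936 - 88*I*√11 + 2156) + 280)) = √(800 + ((4092 - 88*I*√11) + 280)) = √(800 + (4372 - 88*I*√11)) = √(5172 - 88*I*√11)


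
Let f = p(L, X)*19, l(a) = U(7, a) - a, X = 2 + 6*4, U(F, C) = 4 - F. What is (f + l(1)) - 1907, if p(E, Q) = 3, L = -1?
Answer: -1854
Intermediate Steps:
X = 26 (X = 2 + 24 = 26)
l(a) = -3 - a (l(a) = (4 - 1*7) - a = (4 - 7) - a = -3 - a)
f = 57 (f = 3*19 = 57)
(f + l(1)) - 1907 = (57 + (-3 - 1*1)) - 1907 = (57 + (-3 - 1)) - 1907 = (57 - 4) - 1907 = 53 - 1907 = -1854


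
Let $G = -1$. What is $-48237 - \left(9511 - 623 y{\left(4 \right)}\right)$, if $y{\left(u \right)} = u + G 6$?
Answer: $-58994$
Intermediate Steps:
$y{\left(u \right)} = -6 + u$ ($y{\left(u \right)} = u - 6 = -6 + u$)
$-48237 - \left(9511 - 623 y{\left(4 \right)}\right) = -48237 - \left(9511 - 623 \left(-6 + 4\right)\right) = -48237 - \left(9511 - -1246\right) = -48237 - 10757 = -58994$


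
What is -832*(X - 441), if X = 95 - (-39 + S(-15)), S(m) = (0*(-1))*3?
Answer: 255424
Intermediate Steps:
S(m) = 0 (S(m) = 0*3 = 0)
X = 134 (X = 95 - (-39 + 0) = 95 - 1*(-39) = 95 + 39 = 134)
-832*(X - 441) = -832*(134 - 441) = -832*(-307) = 255424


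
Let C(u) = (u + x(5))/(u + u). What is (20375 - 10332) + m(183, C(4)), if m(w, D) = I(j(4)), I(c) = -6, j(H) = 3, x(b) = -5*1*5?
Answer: 10037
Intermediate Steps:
x(b) = -25 (x(b) = -5*5 = -25)
C(u) = (-25 + u)/(2*u) (C(u) = (u - 25)/(u + u) = (-25 + u)/((2*u)) = (-25 + u)*(1/(2*u)) = (-25 + u)/(2*u))
m(w, D) = -6
(20375 - 10332) + m(183, C(4)) = (20375 - 10332) - 6 = 10043 - 6 = 10037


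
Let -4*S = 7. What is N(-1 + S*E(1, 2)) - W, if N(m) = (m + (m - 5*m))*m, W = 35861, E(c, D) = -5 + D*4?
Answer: -575651/16 ≈ -35978.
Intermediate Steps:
S = -7/4 (S = -¼*7 = -7/4 ≈ -1.7500)
E(c, D) = -5 + 4*D
N(m) = -3*m² (N(m) = (m - 4*m)*m = (-3*m)*m = -3*m²)
N(-1 + S*E(1, 2)) - W = -3*(-1 - 7*(-5 + 4*2)/4)² - 1*35861 = -3*(-1 - 7*(-5 + 8)/4)² - 35861 = -3*(-1 - 7/4*3)² - 35861 = -3*(-1 - 21/4)² - 35861 = -3*(-25/4)² - 35861 = -3*625/16 - 35861 = -1875/16 - 35861 = -575651/16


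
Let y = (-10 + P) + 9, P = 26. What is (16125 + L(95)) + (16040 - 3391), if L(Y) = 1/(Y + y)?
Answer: 3452881/120 ≈ 28774.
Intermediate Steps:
y = 25 (y = (-10 + 26) + 9 = 16 + 9 = 25)
L(Y) = 1/(25 + Y) (L(Y) = 1/(Y + 25) = 1/(25 + Y))
(16125 + L(95)) + (16040 - 3391) = (16125 + 1/(25 + 95)) + (16040 - 3391) = (16125 + 1/120) + 12649 = 1935001/120 + 12649 = 3452881/120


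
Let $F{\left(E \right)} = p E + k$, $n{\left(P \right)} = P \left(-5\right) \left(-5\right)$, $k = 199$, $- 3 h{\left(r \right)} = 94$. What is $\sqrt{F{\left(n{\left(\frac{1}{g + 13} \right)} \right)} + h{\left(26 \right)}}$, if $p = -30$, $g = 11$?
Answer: $\frac{\sqrt{4911}}{6} \approx 11.68$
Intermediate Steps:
$h{\left(r \right)} = - \frac{94}{3}$ ($h{\left(r \right)} = \left(- \frac{1}{3}\right) 94 = - \frac{94}{3}$)
$n{\left(P \right)} = 25 P$ ($n{\left(P \right)} = - 5 P \left(-5\right) = 25 P$)
$F{\left(E \right)} = 199 - 30 E$ ($F{\left(E \right)} = - 30 E + 199 = 199 - 30 E$)
$\sqrt{F{\left(n{\left(\frac{1}{g + 13} \right)} \right)} + h{\left(26 \right)}} = \sqrt{\left(199 - 30 \frac{25}{11 + 13}\right) - \frac{94}{3}} = \sqrt{\left(199 - 30 \cdot \frac{25}{24}\right) - \frac{94}{3}} = \sqrt{\left(199 - 30 \cdot 25 \cdot \frac{1}{24}\right) - \frac{94}{3}} = \sqrt{\left(199 - \frac{125}{4}\right) - \frac{94}{3}} = \sqrt{\frac{671}{4} - \frac{94}{3}} = \sqrt{\frac{1637}{12}} = \frac{\sqrt{4911}}{6}$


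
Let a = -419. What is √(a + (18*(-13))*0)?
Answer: I*√419 ≈ 20.469*I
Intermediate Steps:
√(a + (18*(-13))*0) = √(-419 + (18*(-13))*0) = √(-419 - 234*0) = √(-419 + 0) = √(-419) = I*√419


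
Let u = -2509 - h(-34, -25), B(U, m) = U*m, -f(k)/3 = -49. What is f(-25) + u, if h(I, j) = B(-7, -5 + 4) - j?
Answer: -2394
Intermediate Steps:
f(k) = 147 (f(k) = -3*(-49) = 147)
h(I, j) = 7 - j (h(I, j) = -7*(-5 + 4) - j = -7*(-1) - j = 7 - j)
u = -2541 (u = -2509 - (7 - 1*(-25)) = -2509 - (7 + 25) = -2509 - 1*32 = -2509 - 32 = -2541)
f(-25) + u = 147 - 2541 = -2394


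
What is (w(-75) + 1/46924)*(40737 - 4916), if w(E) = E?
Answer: -126064809479/46924 ≈ -2.6866e+6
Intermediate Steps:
(w(-75) + 1/46924)*(40737 - 4916) = (-75 + 1/46924)*(40737 - 4916) = (-75 + 1/46924)*35821 = -3519299/46924*35821 = -126064809479/46924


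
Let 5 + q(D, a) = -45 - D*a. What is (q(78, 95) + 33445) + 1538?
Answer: 27523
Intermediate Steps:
q(D, a) = -50 - D*a (q(D, a) = -5 + (-45 - D*a) = -50 - D*a)
(q(78, 95) + 33445) + 1538 = ((-50 - 1*78*95) + 33445) + 1538 = ((-50 - 7410) + 33445) + 1538 = (-7460 + 33445) + 1538 = 25985 + 1538 = 27523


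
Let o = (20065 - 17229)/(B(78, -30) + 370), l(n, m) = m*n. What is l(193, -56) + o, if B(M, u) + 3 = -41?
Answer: -1760286/163 ≈ -10799.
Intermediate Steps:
B(M, u) = -44 (B(M, u) = -3 - 41 = -44)
o = 1418/163 (o = (20065 - 17229)/(-44 + 370) = 2836/326 = 2836*(1/326) = 1418/163 ≈ 8.6994)
l(193, -56) + o = -56*193 + 1418/163 = -10808 + 1418/163 = -1760286/163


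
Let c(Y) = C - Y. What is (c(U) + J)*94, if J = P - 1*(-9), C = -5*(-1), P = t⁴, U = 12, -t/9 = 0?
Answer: 188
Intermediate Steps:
t = 0 (t = -9*0 = 0)
P = 0 (P = 0⁴ = 0)
C = 5
c(Y) = 5 - Y
J = 9 (J = 0 - 1*(-9) = 0 + 9 = 9)
(c(U) + J)*94 = ((5 - 1*12) + 9)*94 = ((5 - 12) + 9)*94 = (-7 + 9)*94 = 2*94 = 188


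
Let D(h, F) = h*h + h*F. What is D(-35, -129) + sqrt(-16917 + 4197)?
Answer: 5740 + 4*I*sqrt(795) ≈ 5740.0 + 112.78*I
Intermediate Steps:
D(h, F) = h**2 + F*h
D(-35, -129) + sqrt(-16917 + 4197) = -35*(-129 - 35) + sqrt(-16917 + 4197) = -35*(-164) + sqrt(-12720) = 5740 + 4*I*sqrt(795)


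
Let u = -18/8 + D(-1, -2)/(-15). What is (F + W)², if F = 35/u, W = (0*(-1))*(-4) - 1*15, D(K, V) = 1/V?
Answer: 342225/361 ≈ 947.99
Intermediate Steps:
u = -133/60 (u = -18/8 + 1/(-2*(-15)) = -18*⅛ - ½*(-1/15) = -9/4 + 1/30 = -133/60 ≈ -2.2167)
W = -15 (W = 0*(-4) - 15 = 0 - 15 = -15)
F = -300/19 (F = 35/(-133/60) = 35*(-60/133) = -300/19 ≈ -15.789)
(F + W)² = (-300/19 - 15)² = (-585/19)² = 342225/361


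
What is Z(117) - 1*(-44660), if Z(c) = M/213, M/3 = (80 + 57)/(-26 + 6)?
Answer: 63417063/1420 ≈ 44660.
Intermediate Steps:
M = -411/20 (M = 3*((80 + 57)/(-26 + 6)) = 3*(137/(-20)) = 3*(137*(-1/20)) = 3*(-137/20) = -411/20 ≈ -20.550)
Z(c) = -137/1420 (Z(c) = -411/20/213 = -411/20*1/213 = -137/1420)
Z(117) - 1*(-44660) = -137/1420 - 1*(-44660) = -137/1420 + 44660 = 63417063/1420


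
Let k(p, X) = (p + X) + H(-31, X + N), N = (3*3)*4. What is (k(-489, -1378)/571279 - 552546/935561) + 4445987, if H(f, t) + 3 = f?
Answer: 2376230137800463458/534466352519 ≈ 4.4460e+6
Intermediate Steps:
N = 36 (N = 9*4 = 36)
H(f, t) = -3 + f
k(p, X) = -34 + X + p (k(p, X) = (p + X) + (-3 - 31) = (X + p) - 34 = -34 + X + p)
(k(-489, -1378)/571279 - 552546/935561) + 4445987 = ((-34 - 1378 - 489)/571279 - 552546/935561) + 4445987 = (-1901*1/571279 - 552546*1/935561) + 4445987 = (-1901/571279 - 552546/935561) + 4445987 = -317436427795/534466352519 + 4445987 = 2376230137800463458/534466352519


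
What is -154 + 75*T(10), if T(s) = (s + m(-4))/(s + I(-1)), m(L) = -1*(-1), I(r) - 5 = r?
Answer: -1331/14 ≈ -95.071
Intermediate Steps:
I(r) = 5 + r
m(L) = 1
T(s) = (1 + s)/(4 + s) (T(s) = (s + 1)/(s + (5 - 1)) = (1 + s)/(s + 4) = (1 + s)/(4 + s))
-154 + 75*T(10) = -154 + 75*((1 + 10)/(4 + 10)) = -154 + 75*(11/14) = -154 + 825/14 = -1331/14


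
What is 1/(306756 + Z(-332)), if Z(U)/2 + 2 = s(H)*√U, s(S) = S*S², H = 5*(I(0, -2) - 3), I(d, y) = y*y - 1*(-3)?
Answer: 4793/2798262336 - 125*I*√83/699565584 ≈ 1.7128e-6 - 1.6279e-6*I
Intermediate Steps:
I(d, y) = 3 + y² (I(d, y) = y² + 3 = 3 + y²)
H = 20 (H = 5*((3 + (-2)²) - 3) = 5*((3 + 4) - 3) = 5*(7 - 3) = 5*4 = 20)
s(S) = S³
Z(U) = -4 + 16000*√U (Z(U) = -4 + 2*(20³*√U) = -4 + 2*(8000*√U) = -4 + 16000*√U)
1/(306756 + Z(-332)) = 1/(306756 + (-4 + 16000*√(-332))) = 1/(306756 + (-4 + 16000*(2*I*√83))) = 1/(306756 + (-4 + 32000*I*√83)) = 1/(306752 + 32000*I*√83)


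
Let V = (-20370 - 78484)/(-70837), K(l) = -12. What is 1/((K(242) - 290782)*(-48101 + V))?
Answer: 70837/990802530026302 ≈ 7.1495e-11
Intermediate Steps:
V = 98854/70837 (V = -98854*(-1/70837) = 98854/70837 ≈ 1.3955)
1/((K(242) - 290782)*(-48101 + V)) = 1/((-12 - 290782)*(-48101 + 98854/70837)) = 1/(-290794*(-3407231683/70837)) = 1/(990802530026302/70837) = 70837/990802530026302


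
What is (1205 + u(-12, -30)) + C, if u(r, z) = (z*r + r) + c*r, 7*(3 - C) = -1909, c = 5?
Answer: 12381/7 ≈ 1768.7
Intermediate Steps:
C = 1930/7 (C = 3 - ⅐*(-1909) = 3 + 1909/7 = 1930/7 ≈ 275.71)
u(r, z) = 6*r + r*z (u(r, z) = (z*r + r) + 5*r = (r*z + r) + 5*r = (r + r*z) + 5*r = 6*r + r*z)
(1205 + u(-12, -30)) + C = (1205 - 12*(6 - 30)) + 1930/7 = (1205 - 12*(-24)) + 1930/7 = (1205 + 288) + 1930/7 = 1493 + 1930/7 = 12381/7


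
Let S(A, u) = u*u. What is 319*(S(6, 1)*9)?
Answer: 2871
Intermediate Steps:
S(A, u) = u²
319*(S(6, 1)*9) = 319*(1²*9) = 319*(1*9) = 319*9 = 2871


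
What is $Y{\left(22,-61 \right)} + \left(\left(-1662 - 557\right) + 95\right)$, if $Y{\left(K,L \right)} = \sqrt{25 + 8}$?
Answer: $-2124 + \sqrt{33} \approx -2118.3$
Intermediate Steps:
$Y{\left(K,L \right)} = \sqrt{33}$
$Y{\left(22,-61 \right)} + \left(\left(-1662 - 557\right) + 95\right) = \sqrt{33} + \left(\left(-1662 - 557\right) + 95\right) = \sqrt{33} + \left(-2219 + 95\right) = \sqrt{33} - 2124 = -2124 + \sqrt{33}$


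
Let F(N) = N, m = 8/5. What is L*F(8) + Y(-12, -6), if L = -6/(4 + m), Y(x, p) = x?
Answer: -144/7 ≈ -20.571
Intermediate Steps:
m = 8/5 (m = 8*(1/5) = 8/5 ≈ 1.6000)
L = -15/14 (L = -6/(4 + 8/5) = -6/28/5 = -6*5/28 = -15/14 ≈ -1.0714)
L*F(8) + Y(-12, -6) = -15/14*8 - 12 = -60/7 - 12 = -144/7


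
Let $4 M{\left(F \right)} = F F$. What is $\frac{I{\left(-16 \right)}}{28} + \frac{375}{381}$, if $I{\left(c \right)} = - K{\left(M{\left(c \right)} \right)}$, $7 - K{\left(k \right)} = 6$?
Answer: $\frac{3373}{3556} \approx 0.94854$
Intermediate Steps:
$M{\left(F \right)} = \frac{F^{2}}{4}$ ($M{\left(F \right)} = \frac{F F}{4} = \frac{F^{2}}{4}$)
$K{\left(k \right)} = 1$ ($K{\left(k \right)} = 7 - 6 = 1$)
$I{\left(c \right)} = -1$ ($I{\left(c \right)} = \left(-1\right) 1 = -1$)
$\frac{I{\left(-16 \right)}}{28} + \frac{375}{381} = - \frac{1}{28} + \frac{375}{381} = \left(-1\right) \frac{1}{28} + 375 \cdot \frac{1}{381} = - \frac{1}{28} + \frac{125}{127} = \frac{3373}{3556}$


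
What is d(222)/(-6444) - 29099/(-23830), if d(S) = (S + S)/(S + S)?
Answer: 93745063/76780260 ≈ 1.2210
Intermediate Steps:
d(S) = 1 (d(S) = (2*S)/((2*S)) = (2*S)*(1/(2*S)) = 1)
d(222)/(-6444) - 29099/(-23830) = 1/(-6444) - 29099/(-23830) = 1*(-1/6444) - 29099*(-1/23830) = -1/6444 + 29099/23830 = 93745063/76780260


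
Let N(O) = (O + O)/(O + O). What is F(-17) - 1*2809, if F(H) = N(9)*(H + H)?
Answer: -2843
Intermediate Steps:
N(O) = 1 (N(O) = (2*O)/((2*O)) = (2*O)*(1/(2*O)) = 1)
F(H) = 2*H (F(H) = 1*(H + H) = 1*(2*H) = 2*H)
F(-17) - 1*2809 = 2*(-17) - 1*2809 = -34 - 2809 = -2843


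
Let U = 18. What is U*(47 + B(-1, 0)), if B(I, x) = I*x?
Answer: 846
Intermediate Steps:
U*(47 + B(-1, 0)) = 18*(47 - 1*0) = 18*(47 + 0) = 18*47 = 846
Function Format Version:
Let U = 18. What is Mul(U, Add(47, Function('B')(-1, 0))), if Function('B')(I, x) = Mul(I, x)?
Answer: 846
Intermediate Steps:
Mul(U, Add(47, Function('B')(-1, 0))) = Mul(18, Add(47, Mul(-1, 0))) = Mul(18, Add(47, 0)) = Mul(18, 47) = 846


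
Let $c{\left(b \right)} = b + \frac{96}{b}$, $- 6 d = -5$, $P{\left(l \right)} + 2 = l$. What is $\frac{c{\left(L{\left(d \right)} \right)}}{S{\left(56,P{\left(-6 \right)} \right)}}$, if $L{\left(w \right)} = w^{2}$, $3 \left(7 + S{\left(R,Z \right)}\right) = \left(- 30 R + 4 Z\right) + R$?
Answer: $- \frac{125041}{503100} \approx -0.24854$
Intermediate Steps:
$P{\left(l \right)} = -2 + l$
$S{\left(R,Z \right)} = -7 - \frac{29 R}{3} + \frac{4 Z}{3}$ ($S{\left(R,Z \right)} = -7 + \frac{\left(- 30 R + 4 Z\right) + R}{3} = -7 + \frac{- 29 R + 4 Z}{3} = -7 - \left(- \frac{4 Z}{3} + \frac{29 R}{3}\right) = -7 - \frac{29 R}{3} + \frac{4 Z}{3}$)
$d = \frac{5}{6}$ ($d = \left(- \frac{1}{6}\right) \left(-5\right) = \frac{5}{6} \approx 0.83333$)
$\frac{c{\left(L{\left(d \right)} \right)}}{S{\left(56,P{\left(-6 \right)} \right)}} = \frac{\left(\frac{5}{6}\right)^{2} + \frac{96}{\left(\frac{5}{6}\right)^{2}}}{-7 - \frac{1624}{3} + \frac{4 \left(-2 - 6\right)}{3}} = \frac{\frac{25}{36} + \frac{96}{\frac{25}{36}}}{-7 - \frac{1624}{3} + \frac{4}{3} \left(-8\right)} = \frac{\frac{25}{36} + 96 \cdot \frac{36}{25}}{-7 - \frac{1624}{3} - \frac{32}{3}} = \frac{\frac{25}{36} + \frac{3456}{25}}{-559} = \frac{125041}{900} \left(- \frac{1}{559}\right) = - \frac{125041}{503100}$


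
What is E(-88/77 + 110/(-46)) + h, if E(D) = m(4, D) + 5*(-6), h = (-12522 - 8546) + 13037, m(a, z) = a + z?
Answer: -1297746/161 ≈ -8060.5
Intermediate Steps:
h = -8031 (h = -21068 + 13037 = -8031)
E(D) = -26 + D (E(D) = (4 + D) + 5*(-6) = (4 + D) - 30 = -26 + D)
E(-88/77 + 110/(-46)) + h = (-26 + (-88/77 + 110/(-46))) - 8031 = (-26 + (-88*1/77 + 110*(-1/46))) - 8031 = (-26 + (-8/7 - 55/23)) - 8031 = (-26 - 569/161) - 8031 = -4755/161 - 8031 = -1297746/161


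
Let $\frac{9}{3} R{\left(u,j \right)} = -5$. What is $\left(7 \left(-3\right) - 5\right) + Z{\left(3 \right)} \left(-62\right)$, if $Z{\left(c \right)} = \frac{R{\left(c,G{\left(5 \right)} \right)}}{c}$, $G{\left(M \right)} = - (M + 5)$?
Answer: $\frac{76}{9} \approx 8.4444$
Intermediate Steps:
$G{\left(M \right)} = -5 - M$ ($G{\left(M \right)} = - (5 + M) = -5 - M$)
$R{\left(u,j \right)} = - \frac{5}{3}$ ($R{\left(u,j \right)} = \frac{1}{3} \left(-5\right) = - \frac{5}{3}$)
$Z{\left(c \right)} = - \frac{5}{3 c}$
$\left(7 \left(-3\right) - 5\right) + Z{\left(3 \right)} \left(-62\right) = \left(7 \left(-3\right) - 5\right) + - \frac{5}{3 \cdot 3} \left(-62\right) = \left(-21 - 5\right) + \left(- \frac{5}{3}\right) \frac{1}{3} \left(-62\right) = -26 - - \frac{310}{9} = -26 + \frac{310}{9} = \frac{76}{9}$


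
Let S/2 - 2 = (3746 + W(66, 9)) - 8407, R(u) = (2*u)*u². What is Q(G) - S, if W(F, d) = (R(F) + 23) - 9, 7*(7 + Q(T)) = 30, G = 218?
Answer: -7984877/7 ≈ -1.1407e+6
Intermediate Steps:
Q(T) = -19/7 (Q(T) = -7 + (⅐)*30 = -7 + 30/7 = -19/7)
R(u) = 2*u³
W(F, d) = 14 + 2*F³ (W(F, d) = (2*F³ + 23) - 9 = (23 + 2*F³) - 9 = 14 + 2*F³)
S = 1140694 (S = 4 + 2*((3746 + (14 + 2*66³)) - 8407) = 4 + 2*((3746 + (14 + 2*287496)) - 8407) = 4 + 2*((3746 + (14 + 574992)) - 8407) = 4 + 2*((3746 + 575006) - 8407) = 4 + 2*(578752 - 8407) = 4 + 2*570345 = 4 + 1140690 = 1140694)
Q(G) - S = -19/7 - 1*1140694 = -19/7 - 1140694 = -7984877/7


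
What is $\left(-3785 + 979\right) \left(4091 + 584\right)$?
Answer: $-13118050$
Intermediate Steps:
$\left(-3785 + 979\right) \left(4091 + 584\right) = \left(-2806\right) 4675 = -13118050$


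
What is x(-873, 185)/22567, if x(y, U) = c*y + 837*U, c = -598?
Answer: 676899/22567 ≈ 29.995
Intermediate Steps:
x(y, U) = -598*y + 837*U
x(-873, 185)/22567 = (-598*(-873) + 837*185)/22567 = (522054 + 154845)*(1/22567) = 676899*(1/22567) = 676899/22567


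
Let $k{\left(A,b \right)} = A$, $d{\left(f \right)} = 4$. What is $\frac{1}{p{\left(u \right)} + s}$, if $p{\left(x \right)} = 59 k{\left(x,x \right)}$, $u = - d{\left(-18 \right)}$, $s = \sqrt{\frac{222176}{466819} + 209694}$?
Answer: $\frac{55084642}{35944707269} + \frac{\sqrt{45696615742287278}}{71889414538} \approx 0.004506$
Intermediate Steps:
$s = \frac{\sqrt{45696615742287278}}{466819}$ ($s = \sqrt{222176 \cdot \frac{1}{466819} + 209694} = \sqrt{\frac{222176}{466819} + 209694} = \sqrt{\frac{97889365562}{466819}} = \frac{\sqrt{45696615742287278}}{466819} \approx 457.92$)
$u = -4$ ($u = \left(-1\right) 4 = -4$)
$p{\left(x \right)} = 59 x$
$\frac{1}{p{\left(u \right)} + s} = \frac{1}{59 \left(-4\right) + \frac{\sqrt{45696615742287278}}{466819}} = \frac{1}{-236 + \frac{\sqrt{45696615742287278}}{466819}}$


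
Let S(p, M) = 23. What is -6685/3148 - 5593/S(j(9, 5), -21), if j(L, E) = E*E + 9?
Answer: -17760519/72404 ≈ -245.30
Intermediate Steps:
j(L, E) = 9 + E² (j(L, E) = E² + 9 = 9 + E²)
-6685/3148 - 5593/S(j(9, 5), -21) = -6685/3148 - 5593/23 = -17760519/72404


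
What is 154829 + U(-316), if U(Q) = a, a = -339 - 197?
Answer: 154293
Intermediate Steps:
a = -536
U(Q) = -536
154829 + U(-316) = 154829 - 536 = 154293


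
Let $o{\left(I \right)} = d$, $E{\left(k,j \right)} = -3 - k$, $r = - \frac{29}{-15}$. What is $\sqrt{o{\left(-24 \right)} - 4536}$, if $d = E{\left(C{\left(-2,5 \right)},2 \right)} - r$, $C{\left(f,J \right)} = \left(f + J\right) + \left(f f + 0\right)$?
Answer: $\frac{i \sqrt{1023285}}{15} \approx 67.438 i$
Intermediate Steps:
$C{\left(f,J \right)} = J + f + f^{2}$ ($C{\left(f,J \right)} = \left(J + f\right) + \left(f^{2} + 0\right) = \left(J + f\right) + f^{2} = J + f + f^{2}$)
$r = \frac{29}{15}$ ($r = \left(-29\right) \left(- \frac{1}{15}\right) = \frac{29}{15} \approx 1.9333$)
$d = - \frac{179}{15}$ ($d = \left(-3 - \left(5 - 2 + \left(-2\right)^{2}\right)\right) - \frac{29}{15} = \left(-3 - \left(5 - 2 + 4\right)\right) - \frac{29}{15} = \left(-3 - 7\right) - \frac{29}{15} = -10 - \frac{29}{15} = - \frac{179}{15} \approx -11.933$)
$o{\left(I \right)} = - \frac{179}{15}$
$\sqrt{o{\left(-24 \right)} - 4536} = \sqrt{- \frac{179}{15} - 4536} = \sqrt{- \frac{68219}{15}} = \frac{i \sqrt{1023285}}{15}$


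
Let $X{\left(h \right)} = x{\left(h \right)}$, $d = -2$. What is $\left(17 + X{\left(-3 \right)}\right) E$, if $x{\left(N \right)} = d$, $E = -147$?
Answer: $-2205$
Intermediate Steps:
$x{\left(N \right)} = -2$
$X{\left(h \right)} = -2$
$\left(17 + X{\left(-3 \right)}\right) E = \left(17 - 2\right) \left(-147\right) = 15 \left(-147\right) = -2205$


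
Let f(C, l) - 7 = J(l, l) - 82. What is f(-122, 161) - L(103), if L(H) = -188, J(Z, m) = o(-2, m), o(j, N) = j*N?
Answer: -209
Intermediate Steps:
o(j, N) = N*j
J(Z, m) = -2*m (J(Z, m) = m*(-2) = -2*m)
f(C, l) = -75 - 2*l (f(C, l) = 7 + (-2*l - 82) = 7 + (-82 - 2*l) = -75 - 2*l)
f(-122, 161) - L(103) = (-75 - 2*161) - 1*(-188) = (-75 - 322) + 188 = -397 + 188 = -209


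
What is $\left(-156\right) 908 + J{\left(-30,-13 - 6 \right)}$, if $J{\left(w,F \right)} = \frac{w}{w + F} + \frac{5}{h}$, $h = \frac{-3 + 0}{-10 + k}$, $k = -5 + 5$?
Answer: $- \frac{20819716}{147} \approx -1.4163 \cdot 10^{5}$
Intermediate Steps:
$k = 0$
$h = \frac{3}{10}$ ($h = \frac{-3 + 0}{-10 + 0} = - \frac{3}{-10} = \left(-3\right) \left(- \frac{1}{10}\right) = \frac{3}{10} \approx 0.3$)
$J{\left(w,F \right)} = \frac{50}{3} + \frac{w}{F + w}$ ($J{\left(w,F \right)} = \frac{w}{w + F} + \frac{5}{\frac{3}{10}} = \frac{w}{F + w} + 5 \cdot \frac{10}{3} = \frac{w}{F + w} + \frac{50}{3} = \frac{50}{3} + \frac{w}{F + w}$)
$\left(-156\right) 908 + J{\left(-30,-13 - 6 \right)} = \left(-156\right) 908 + \frac{50 \left(-13 - 6\right) + 53 \left(-30\right)}{3 \left(\left(-13 - 6\right) - 30\right)} = -141648 + \frac{50 \left(-19\right) - 1590}{3 \left(-19 - 30\right)} = -141648 + \frac{-950 - 1590}{3 \left(-49\right)} = -141648 + \frac{1}{3} \left(- \frac{1}{49}\right) \left(-2540\right) = -141648 + \frac{2540}{147} = - \frac{20819716}{147}$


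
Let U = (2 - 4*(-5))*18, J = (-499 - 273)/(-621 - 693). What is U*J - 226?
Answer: 486/73 ≈ 6.6575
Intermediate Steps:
J = 386/657 (J = -772/(-1314) = -772*(-1/1314) = 386/657 ≈ 0.58752)
U = 396 (U = (2 + 20)*18 = 22*18 = 396)
U*J - 226 = 396*(386/657) - 226 = 16984/73 - 226 = 486/73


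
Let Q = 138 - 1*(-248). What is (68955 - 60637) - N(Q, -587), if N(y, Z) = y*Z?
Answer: 234900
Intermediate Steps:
Q = 386 (Q = 138 + 248 = 386)
N(y, Z) = Z*y
(68955 - 60637) - N(Q, -587) = (68955 - 60637) - (-587)*386 = 8318 - 1*(-226582) = 8318 + 226582 = 234900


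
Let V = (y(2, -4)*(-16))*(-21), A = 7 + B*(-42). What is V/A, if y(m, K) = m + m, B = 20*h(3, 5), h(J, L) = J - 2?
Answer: -192/119 ≈ -1.6134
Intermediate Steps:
h(J, L) = -2 + J
B = 20 (B = 20*(-2 + 3) = 20*1 = 20)
y(m, K) = 2*m
A = -833 (A = 7 + 20*(-42) = 7 - 840 = -833)
V = 1344 (V = ((2*2)*(-16))*(-21) = (4*(-16))*(-21) = -64*(-21) = 1344)
V/A = 1344/(-833) = 1344*(-1/833) = -192/119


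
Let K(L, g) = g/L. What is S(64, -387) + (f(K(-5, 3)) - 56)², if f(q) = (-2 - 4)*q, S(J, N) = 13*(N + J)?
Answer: -36331/25 ≈ -1453.2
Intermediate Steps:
S(J, N) = 13*J + 13*N (S(J, N) = 13*(J + N) = 13*J + 13*N)
f(q) = -6*q
S(64, -387) + (f(K(-5, 3)) - 56)² = (13*64 + 13*(-387)) + (-18/(-5) - 56)² = (832 - 5031) + (-18*(-1)/5 - 56)² = -4199 + (-6*(-⅗) - 56)² = -4199 + (18/5 - 56)² = -4199 + (-262/5)² = -4199 + 68644/25 = -36331/25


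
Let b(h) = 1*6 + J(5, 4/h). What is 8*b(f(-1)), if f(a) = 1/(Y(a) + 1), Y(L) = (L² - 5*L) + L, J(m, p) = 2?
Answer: 64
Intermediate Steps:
Y(L) = L² - 4*L
f(a) = 1/(1 + a*(-4 + a)) (f(a) = 1/(a*(-4 + a) + 1) = 1/(1 + a*(-4 + a)))
b(h) = 8 (b(h) = 1*6 + 2 = 6 + 2 = 8)
8*b(f(-1)) = 8*8 = 64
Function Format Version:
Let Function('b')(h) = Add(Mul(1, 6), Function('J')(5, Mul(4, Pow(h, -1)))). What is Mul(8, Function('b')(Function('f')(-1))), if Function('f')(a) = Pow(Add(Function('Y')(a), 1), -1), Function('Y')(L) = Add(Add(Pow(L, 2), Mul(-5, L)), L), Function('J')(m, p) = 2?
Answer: 64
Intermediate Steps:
Function('Y')(L) = Add(Pow(L, 2), Mul(-4, L))
Function('f')(a) = Pow(Add(1, Mul(a, Add(-4, a))), -1) (Function('f')(a) = Pow(Add(Mul(a, Add(-4, a)), 1), -1) = Pow(Add(1, Mul(a, Add(-4, a))), -1))
Function('b')(h) = 8 (Function('b')(h) = Add(Mul(1, 6), 2) = Add(6, 2) = 8)
Mul(8, Function('b')(Function('f')(-1))) = Mul(8, 8) = 64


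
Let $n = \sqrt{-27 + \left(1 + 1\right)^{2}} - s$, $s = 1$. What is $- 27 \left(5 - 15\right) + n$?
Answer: $269 + i \sqrt{23} \approx 269.0 + 4.7958 i$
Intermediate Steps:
$n = -1 + i \sqrt{23}$ ($n = \sqrt{-27 + \left(1 + 1\right)^{2}} - 1 = \sqrt{-27 + 2^{2}} - 1 = \sqrt{-27 + 4} - 1 = \sqrt{-23} - 1 = i \sqrt{23} - 1 = -1 + i \sqrt{23} \approx -1.0 + 4.7958 i$)
$- 27 \left(5 - 15\right) + n = - 27 \left(5 - 15\right) - \left(1 - i \sqrt{23}\right) = \left(-27\right) \left(-10\right) - \left(1 - i \sqrt{23}\right) = 270 - \left(1 - i \sqrt{23}\right) = 269 + i \sqrt{23}$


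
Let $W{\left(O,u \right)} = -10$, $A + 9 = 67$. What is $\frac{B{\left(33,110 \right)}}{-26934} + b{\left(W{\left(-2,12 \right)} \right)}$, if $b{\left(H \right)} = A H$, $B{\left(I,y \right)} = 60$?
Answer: $- \frac{2603630}{4489} \approx -580.0$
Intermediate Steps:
$A = 58$ ($A = -9 + 67 = 58$)
$b{\left(H \right)} = 58 H$
$\frac{B{\left(33,110 \right)}}{-26934} + b{\left(W{\left(-2,12 \right)} \right)} = \frac{60}{-26934} + 58 \left(-10\right) = 60 \left(- \frac{1}{26934}\right) - 580 = - \frac{10}{4489} - 580 = - \frac{2603630}{4489}$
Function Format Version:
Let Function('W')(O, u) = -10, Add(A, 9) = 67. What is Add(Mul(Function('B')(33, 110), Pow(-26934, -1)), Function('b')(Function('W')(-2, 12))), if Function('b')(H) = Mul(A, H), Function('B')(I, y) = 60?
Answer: Rational(-2603630, 4489) ≈ -580.00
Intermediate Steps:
A = 58 (A = Add(-9, 67) = 58)
Function('b')(H) = Mul(58, H)
Add(Mul(Function('B')(33, 110), Pow(-26934, -1)), Function('b')(Function('W')(-2, 12))) = Add(Mul(60, Pow(-26934, -1)), Mul(58, -10)) = Add(Mul(60, Rational(-1, 26934)), -580) = Add(Rational(-10, 4489), -580) = Rational(-2603630, 4489)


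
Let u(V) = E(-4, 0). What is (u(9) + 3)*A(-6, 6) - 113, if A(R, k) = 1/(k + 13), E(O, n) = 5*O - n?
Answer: -2164/19 ≈ -113.89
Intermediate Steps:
E(O, n) = -n + 5*O
u(V) = -20 (u(V) = -1*0 + 5*(-4) = 0 - 20 = -20)
A(R, k) = 1/(13 + k)
(u(9) + 3)*A(-6, 6) - 113 = (-20 + 3)/(13 + 6) - 113 = -17/19 - 113 = -2164/19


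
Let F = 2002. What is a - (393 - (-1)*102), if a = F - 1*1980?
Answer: -473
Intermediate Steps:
a = 22 (a = 2002 - 1*1980 = 2002 - 1980 = 22)
a - (393 - (-1)*102) = 22 - (393 - (-1)*102) = 22 - (393 - 1*(-102)) = 22 - (393 + 102) = 22 - 1*495 = 22 - 495 = -473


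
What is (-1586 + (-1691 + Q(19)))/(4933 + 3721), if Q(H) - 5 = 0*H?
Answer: -1636/4327 ≈ -0.37809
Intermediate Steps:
Q(H) = 5 (Q(H) = 5 + 0*H = 5 + 0 = 5)
(-1586 + (-1691 + Q(19)))/(4933 + 3721) = (-1586 + (-1691 + 5))/(4933 + 3721) = (-1586 - 1686)/8654 = -3272*1/8654 = -1636/4327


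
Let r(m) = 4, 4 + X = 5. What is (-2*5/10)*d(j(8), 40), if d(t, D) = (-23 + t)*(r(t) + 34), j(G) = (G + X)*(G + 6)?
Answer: -3914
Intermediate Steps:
X = 1 (X = -4 + 5 = 1)
j(G) = (1 + G)*(6 + G) (j(G) = (G + 1)*(G + 6) = (1 + G)*(6 + G))
d(t, D) = -874 + 38*t (d(t, D) = (-23 + t)*(4 + 34) = (-23 + t)*38 = -874 + 38*t)
(-2*5/10)*d(j(8), 40) = (-2*5/10)*(-874 + 38*(6 + 8**2 + 7*8)) = (-10*1/10)*(-874 + 38*(6 + 64 + 56)) = -(-874 + 38*126) = -(-874 + 4788) = -1*3914 = -3914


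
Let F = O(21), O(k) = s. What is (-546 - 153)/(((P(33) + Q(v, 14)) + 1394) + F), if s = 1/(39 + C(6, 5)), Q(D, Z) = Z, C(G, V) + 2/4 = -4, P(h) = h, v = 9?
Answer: -48231/99431 ≈ -0.48507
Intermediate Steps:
C(G, V) = -9/2 (C(G, V) = -½ - 4 = -9/2)
s = 2/69 (s = 1/(39 - 9/2) = 1/(69/2) = 2/69 ≈ 0.028986)
O(k) = 2/69
F = 2/69 ≈ 0.028986
(-546 - 153)/(((P(33) + Q(v, 14)) + 1394) + F) = (-546 - 153)/(((33 + 14) + 1394) + 2/69) = -699/((47 + 1394) + 2/69) = -699/(1441 + 2/69) = -699/99431/69 = -699*69/99431 = -48231/99431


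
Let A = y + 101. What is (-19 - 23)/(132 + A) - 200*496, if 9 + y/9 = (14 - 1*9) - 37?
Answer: -6745579/68 ≈ -99200.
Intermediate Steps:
y = -369 (y = -81 + 9*((14 - 1*9) - 37) = -81 + 9*((14 - 9) - 37) = -81 + 9*(5 - 37) = -81 + 9*(-32) = -81 - 288 = -369)
A = -268 (A = -369 + 101 = -268)
(-19 - 23)/(132 + A) - 200*496 = (-19 - 23)/(132 - 268) - 200*496 = -42/(-136) - 99200 = -42*(-1/136) - 99200 = 21/68 - 99200 = -6745579/68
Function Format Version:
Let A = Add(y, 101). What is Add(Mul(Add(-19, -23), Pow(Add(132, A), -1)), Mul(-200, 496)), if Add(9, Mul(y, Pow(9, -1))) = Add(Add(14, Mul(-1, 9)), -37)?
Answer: Rational(-6745579, 68) ≈ -99200.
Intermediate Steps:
y = -369 (y = Add(-81, Mul(9, Add(Add(14, Mul(-1, 9)), -37))) = Add(-81, Mul(9, Add(Add(14, -9), -37))) = Add(-81, Mul(9, Add(5, -37))) = Add(-81, Mul(9, -32)) = Add(-81, -288) = -369)
A = -268 (A = Add(-369, 101) = -268)
Add(Mul(Add(-19, -23), Pow(Add(132, A), -1)), Mul(-200, 496)) = Add(Mul(Add(-19, -23), Pow(Add(132, -268), -1)), Mul(-200, 496)) = Add(Mul(-42, Pow(-136, -1)), -99200) = Add(Mul(-42, Rational(-1, 136)), -99200) = Add(Rational(21, 68), -99200) = Rational(-6745579, 68)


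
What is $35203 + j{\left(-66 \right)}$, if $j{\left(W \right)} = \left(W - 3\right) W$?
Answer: $39757$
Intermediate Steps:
$j{\left(W \right)} = W \left(-3 + W\right)$ ($j{\left(W \right)} = \left(-3 + W\right) W = W \left(-3 + W\right)$)
$35203 + j{\left(-66 \right)} = 35203 - 66 \left(-3 - 66\right) = 35203 - -4554 = 35203 + 4554 = 39757$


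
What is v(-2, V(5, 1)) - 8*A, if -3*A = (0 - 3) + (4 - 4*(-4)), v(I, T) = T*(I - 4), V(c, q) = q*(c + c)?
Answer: -44/3 ≈ -14.667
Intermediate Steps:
V(c, q) = 2*c*q (V(c, q) = q*(2*c) = 2*c*q)
v(I, T) = T*(-4 + I)
A = -17/3 (A = -((0 - 3) + (4 - 4*(-4)))/3 = -(-3 + (4 + 16))/3 = -(-3 + 20)/3 = -⅓*17 = -17/3 ≈ -5.6667)
v(-2, V(5, 1)) - 8*A = (2*5*1)*(-4 - 2) - 8*(-17/3) = 10*(-6) + 136/3 = -60 + 136/3 = -44/3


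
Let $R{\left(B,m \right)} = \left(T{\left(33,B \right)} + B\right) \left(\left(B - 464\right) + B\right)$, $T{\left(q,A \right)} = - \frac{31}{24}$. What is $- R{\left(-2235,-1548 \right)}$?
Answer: $- \frac{132406357}{12} \approx -1.1034 \cdot 10^{7}$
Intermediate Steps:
$T{\left(q,A \right)} = - \frac{31}{24}$ ($T{\left(q,A \right)} = \left(-31\right) \frac{1}{24} = - \frac{31}{24}$)
$R{\left(B,m \right)} = \left(-464 + 2 B\right) \left(- \frac{31}{24} + B\right)$ ($R{\left(B,m \right)} = \left(- \frac{31}{24} + B\right) \left(\left(B - 464\right) + B\right) = \left(- \frac{31}{24} + B\right) \left(\left(-464 + B\right) + B\right) = \left(- \frac{31}{24} + B\right) \left(-464 + 2 B\right) = \left(-464 + 2 B\right) \left(- \frac{31}{24} + B\right)$)
$- R{\left(-2235,-1548 \right)} = - (\frac{1798}{3} + 2 \left(-2235\right)^{2} - - \frac{4171255}{4}) = - (\frac{1798}{3} + 2 \cdot 4995225 + \frac{4171255}{4}) = - (\frac{1798}{3} + 9990450 + \frac{4171255}{4}) = \left(-1\right) \frac{132406357}{12} = - \frac{132406357}{12}$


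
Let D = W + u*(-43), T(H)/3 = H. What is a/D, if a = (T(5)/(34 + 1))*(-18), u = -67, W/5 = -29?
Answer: -3/1064 ≈ -0.0028195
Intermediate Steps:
W = -145 (W = 5*(-29) = -145)
T(H) = 3*H
a = -54/7 (a = ((3*5)/(34 + 1))*(-18) = (15/35)*(-18) = ((1/35)*15)*(-18) = (3/7)*(-18) = -54/7 ≈ -7.7143)
D = 2736 (D = -145 - 67*(-43) = -145 + 2881 = 2736)
a/D = -54/7/2736 = -54/7*1/2736 = -3/1064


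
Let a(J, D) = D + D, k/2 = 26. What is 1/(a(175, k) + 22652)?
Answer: 1/22756 ≈ 4.3944e-5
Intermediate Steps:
k = 52 (k = 2*26 = 52)
a(J, D) = 2*D
1/(a(175, k) + 22652) = 1/(2*52 + 22652) = 1/(104 + 22652) = 1/22756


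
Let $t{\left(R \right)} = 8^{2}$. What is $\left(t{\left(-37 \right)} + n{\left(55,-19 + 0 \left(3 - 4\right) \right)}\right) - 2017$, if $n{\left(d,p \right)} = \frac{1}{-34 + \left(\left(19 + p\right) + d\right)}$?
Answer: $- \frac{41012}{21} \approx -1953.0$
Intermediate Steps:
$n{\left(d,p \right)} = \frac{1}{-15 + d + p}$ ($n{\left(d,p \right)} = \frac{1}{-34 + \left(19 + d + p\right)} = \frac{1}{-15 + d + p}$)
$t{\left(R \right)} = 64$
$\left(t{\left(-37 \right)} + n{\left(55,-19 + 0 \left(3 - 4\right) \right)}\right) - 2017 = \left(64 + \frac{1}{-15 + 55 - \left(19 + 0 \left(3 - 4\right)\right)}\right) - 2017 = \left(64 + \frac{1}{-15 + 55 + \left(-19 + 0 \left(-1\right)\right)}\right) - 2017 = \left(64 + \frac{1}{-15 + 55 + \left(-19 + 0\right)}\right) - 2017 = \left(64 + \frac{1}{-15 + 55 - 19}\right) - 2017 = \left(64 + \frac{1}{21}\right) - 2017 = \frac{1345}{21} - 2017 = - \frac{41012}{21}$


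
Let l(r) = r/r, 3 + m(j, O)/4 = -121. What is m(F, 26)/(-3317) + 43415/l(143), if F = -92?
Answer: 4645421/107 ≈ 43415.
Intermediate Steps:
m(j, O) = -496 (m(j, O) = -12 + 4*(-121) = -12 - 484 = -496)
l(r) = 1
m(F, 26)/(-3317) + 43415/l(143) = -496/(-3317) + 43415/1 = -496*(-1/3317) + 43415*1 = 16/107 + 43415 = 4645421/107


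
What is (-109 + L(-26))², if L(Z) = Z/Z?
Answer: 11664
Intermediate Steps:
L(Z) = 1
(-109 + L(-26))² = (-109 + 1)² = (-108)² = 11664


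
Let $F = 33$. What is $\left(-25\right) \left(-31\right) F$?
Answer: $25575$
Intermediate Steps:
$\left(-25\right) \left(-31\right) F = \left(-25\right) \left(-31\right) 33 = 775 \cdot 33 = 25575$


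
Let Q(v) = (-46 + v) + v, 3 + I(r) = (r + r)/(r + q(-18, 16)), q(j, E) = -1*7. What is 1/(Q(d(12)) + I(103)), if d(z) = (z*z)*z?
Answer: 48/163639 ≈ 0.00029333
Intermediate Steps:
q(j, E) = -7
I(r) = -3 + 2*r/(-7 + r) (I(r) = -3 + (r + r)/(r - 7) = -3 + (2*r)/(-7 + r) = -3 + 2*r/(-7 + r))
d(z) = z**3 (d(z) = z**2*z = z**3)
Q(v) = -46 + 2*v
1/(Q(d(12)) + I(103)) = 1/((-46 + 2*12**3) + (21 - 1*103)/(-7 + 103)) = 1/((-46 + 2*1728) + (21 - 103)/96) = 1/((-46 + 3456) + (1/96)*(-82)) = 1/(3410 - 41/48) = 1/(163639/48) = 48/163639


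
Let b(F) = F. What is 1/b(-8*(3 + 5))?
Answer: -1/64 ≈ -0.015625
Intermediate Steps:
1/b(-8*(3 + 5)) = 1/(-8*(3 + 5)) = 1/(-8*8) = 1/(-64) = -1/64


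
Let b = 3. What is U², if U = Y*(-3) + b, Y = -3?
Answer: 144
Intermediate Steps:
U = 12 (U = -3*(-3) + 3 = 9 + 3 = 12)
U² = 12² = 144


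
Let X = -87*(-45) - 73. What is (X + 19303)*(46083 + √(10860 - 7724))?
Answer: 1067887155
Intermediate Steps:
X = 3842 (X = 3915 - 73 = 3842)
(X + 19303)*(46083 + √(10860 - 7724)) = (3842 + 19303)*(46083 + √(10860 - 7724)) = 23145*(46083 + √3136) = 23145*(46083 + 56) = 23145*46139 = 1067887155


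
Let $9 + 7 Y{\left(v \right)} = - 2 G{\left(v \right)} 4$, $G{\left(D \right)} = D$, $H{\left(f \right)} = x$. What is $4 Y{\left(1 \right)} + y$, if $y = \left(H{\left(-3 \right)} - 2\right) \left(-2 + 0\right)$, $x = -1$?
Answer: $- \frac{26}{7} \approx -3.7143$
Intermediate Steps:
$H{\left(f \right)} = -1$
$Y{\left(v \right)} = - \frac{9}{7} - \frac{8 v}{7}$ ($Y{\left(v \right)} = - \frac{9}{7} + \frac{- 2 v 4}{7} = - \frac{9}{7} + \frac{\left(-8\right) v}{7} = - \frac{9}{7} - \frac{8 v}{7}$)
$y = 6$ ($y = \left(-1 - 2\right) \left(-2 + 0\right) = \left(-3\right) \left(-2\right) = 6$)
$4 Y{\left(1 \right)} + y = 4 \left(- \frac{9}{7} - \frac{8}{7}\right) + 6 = 4 \left(- \frac{17}{7}\right) + 6 = - \frac{68}{7} + 6 = - \frac{26}{7}$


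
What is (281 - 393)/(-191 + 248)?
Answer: -112/57 ≈ -1.9649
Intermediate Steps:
(281 - 393)/(-191 + 248) = -112/57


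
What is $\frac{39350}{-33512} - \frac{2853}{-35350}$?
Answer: $- \frac{323853191}{296162300} \approx -1.0935$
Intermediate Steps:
$\frac{39350}{-33512} - \frac{2853}{-35350} = 39350 \left(- \frac{1}{33512}\right) - - \frac{2853}{35350} = - \frac{19675}{16756} + \frac{2853}{35350} = - \frac{323853191}{296162300}$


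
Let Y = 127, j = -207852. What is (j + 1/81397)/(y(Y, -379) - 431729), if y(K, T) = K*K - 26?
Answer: 16918529243/33830709522 ≈ 0.50009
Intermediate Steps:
y(K, T) = -26 + K**2 (y(K, T) = K**2 - 26 = -26 + K**2)
(j + 1/81397)/(y(Y, -379) - 431729) = (-207852 + 1/81397)/((-26 + 127**2) - 431729) = (-207852 + 1/81397)/((-26 + 16129) - 431729) = -16918529243/(81397*(16103 - 431729)) = -16918529243/81397/(-415626) = -16918529243/81397*(-1/415626) = 16918529243/33830709522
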